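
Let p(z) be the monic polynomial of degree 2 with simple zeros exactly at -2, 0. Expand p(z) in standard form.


The polynomial is p(z) = ∏_{α ∈ S} (z − α), where S = {-2, 0}.
Expanding the product yields: p(z) = z^2 + 2·z.
The resulting polynomial has degree 2 and real coefficients as required.

p(z) = z^2 + 2·z.


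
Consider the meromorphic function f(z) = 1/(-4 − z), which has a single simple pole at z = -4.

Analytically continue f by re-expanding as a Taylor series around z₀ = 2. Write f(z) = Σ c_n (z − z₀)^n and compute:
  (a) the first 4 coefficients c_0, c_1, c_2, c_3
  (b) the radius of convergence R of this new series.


Let w = z − z₀, so z = z₀ + w.
Then -4 − z = -4 − (z₀ + w) = (-4 − z₀) − w = -6 − w.
f(z) = 1/(-6 − w) = (1/(-6)) · 1/(1 − w/(-6)) = Σ_{n≥0} w^n / (-6)^(n+1).
So c_n = 1/(-6)^(n+1):
  c_0 = 1/(-6)^1 = -1/6.
  c_1 = 1/(-6)^2 = 1/36.
  c_2 = 1/(-6)^3 = -1/216.
  c_3 = 1/(-6)^4 = 1/1296.
The series is valid for |w/d| < 1, i.e. |z − z₀| < |d|.
Radius of convergence: R = |-4 − z₀| = |-6| = 6 (distance from z₀ to the singularity z = -4).

c_0 = -1/6, c_1 = 1/36, c_2 = -1/216, c_3 = 1/1296; R = 6.


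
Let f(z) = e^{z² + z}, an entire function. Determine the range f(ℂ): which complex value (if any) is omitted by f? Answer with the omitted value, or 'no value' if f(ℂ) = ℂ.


Little Picard bounds the complement of f(ℂ) to at most one point.
The exponent g(z) = z² + z is a nonconstant polynomial, hence surjective onto ℂ. So e^{g(z)} takes every value in {e^w : w ∈ ℂ} = ℂ ∖ {0}. Adding 0 shifts the range to ℂ ∖ {0}. f omits exactly 0.

Omitted value: 0.


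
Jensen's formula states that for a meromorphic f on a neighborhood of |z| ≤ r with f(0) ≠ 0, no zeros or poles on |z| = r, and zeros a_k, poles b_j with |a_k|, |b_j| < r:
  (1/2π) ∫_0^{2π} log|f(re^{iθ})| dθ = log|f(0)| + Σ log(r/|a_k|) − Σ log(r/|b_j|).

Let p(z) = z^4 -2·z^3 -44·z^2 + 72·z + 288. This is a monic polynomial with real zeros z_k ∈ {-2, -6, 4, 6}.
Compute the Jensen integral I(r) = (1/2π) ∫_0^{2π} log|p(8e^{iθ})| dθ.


Zeros: -6, -2, 4, 6; r = 8.
Inside |z| < r: -6, -2, 4, 6. Outside (|z| ≥ r): ∅.
p(0) = 288, so log|p(0)| = log(288) = 5.6630.
Apply Jensen: I(r) = log|p(0)| + Σ_k log(r/|z_k|), summed over zeros inside |z| < r.
  log(r/|z_k|) for z_k = -2: log(8/2) = 1.3863
  log(r/|z_k|) for z_k = -6: log(8/6) = 0.2877
  log(r/|z_k|) for z_k = 4: log(8/4) = 0.6931
  log(r/|z_k|) for z_k = 6: log(8/6) = 0.2877
Sum over inside zeros: 2.6548.
I(r) = log|p(0)| + (inside sum) = 5.6630 + 2.6548 = 8.3178.
Closed form (all zeros inside, monic): I(r) = n·log(r) = 4·log(8) = 8.3178. ✓

I(r) ≈ 8.3178.


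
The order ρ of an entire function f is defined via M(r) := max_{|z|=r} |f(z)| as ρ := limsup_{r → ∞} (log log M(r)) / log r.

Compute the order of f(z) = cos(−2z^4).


Write cos(w) = (e^{iw} ± e^{−iw})/(2 or 2i), so |cos(w)| ≤ e^{|w|}. With w = −2z^4, |w| ≤ 2r^4 + 0 on |z|=r, giving M(r) ≤ e^{2r^4 + 0} and ρ ≤ 4. For the lower bound, choose z on |z|=r with -2z^4 purely imaginary of modulus 2r^4; then |cos(−2z^4)| grows like e^{2r^4}/2, so ρ ≥ 4. Hence ρ = 4.
Therefore ρ = 4.

Order ρ = 4.


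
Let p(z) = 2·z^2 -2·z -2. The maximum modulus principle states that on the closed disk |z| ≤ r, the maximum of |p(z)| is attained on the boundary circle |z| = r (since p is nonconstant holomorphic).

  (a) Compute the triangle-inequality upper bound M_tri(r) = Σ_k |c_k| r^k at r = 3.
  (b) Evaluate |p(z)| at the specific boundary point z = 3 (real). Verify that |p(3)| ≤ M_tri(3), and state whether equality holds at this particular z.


Coefficients: c_0 = -2, c_1 = -2, c_2 = 2. Radius r = 3.
Part (a). Triangle bound: M_tri(r) = Σ_k |c_k| r^k
  = |-2|·3^0 + |-2|·3^1 + |2|·3^2
  = 2 + 6 + 18 = 26.
This bounds M(r) := max_{|z|=r} |p(z)| from above; equality holds iff all terms c_k z^k can be made to align in phase at a single z on |z|=r.
Part (b). At z = 3 (real, on the circle |z| = r):
  p(3) = (-2)·3^0 + (-2)·3^1 + (2)·3^2 = 10.
  |p(3)| = 10.
Check: |p(3)| = 10 ≤ 26 = M_tri(3). ✓ Equality does not hold at z = 3 (the coefficients have mixed signs, so the terms do not all align in phase there).

M_tri(3) = 26; |p(3)| = 10; equality at z=3: no.


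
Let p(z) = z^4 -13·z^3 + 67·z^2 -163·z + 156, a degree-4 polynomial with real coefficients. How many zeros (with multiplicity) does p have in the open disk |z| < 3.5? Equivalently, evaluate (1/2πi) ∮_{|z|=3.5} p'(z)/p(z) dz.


The zeros of p are: 3, 4, (3 + 2i), (3 - 2i).
Their magnitudes are: 3, 4, 3.606, 3.606.
Zeros with |z| < R = 3.5: 3.
Count = 1.
By the argument principle, (1/2πi) ∮_{|z|=R} p'(z)/p(z) dz equals exactly this count.

Number of zeros inside |z| < 3.5: 1.


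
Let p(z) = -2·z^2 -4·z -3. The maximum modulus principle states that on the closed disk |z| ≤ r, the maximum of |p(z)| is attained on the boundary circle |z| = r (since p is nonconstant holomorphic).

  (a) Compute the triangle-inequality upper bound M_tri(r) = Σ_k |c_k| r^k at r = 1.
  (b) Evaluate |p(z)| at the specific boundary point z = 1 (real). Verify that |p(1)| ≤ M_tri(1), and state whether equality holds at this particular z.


Coefficients: c_0 = -3, c_1 = -4, c_2 = -2. Radius r = 1.
Part (a). Triangle bound: M_tri(r) = Σ_k |c_k| r^k
  = |-3|·1^0 + |-4|·1^1 + |-2|·1^2
  = 3 + 4 + 2 = 9.
This bounds M(r) := max_{|z|=r} |p(z)| from above; equality holds iff all terms c_k z^k can be made to align in phase at a single z on |z|=r.
Part (b). At z = 1 (real, on the circle |z| = r):
  p(1) = (-3)·1^0 + (-4)·1^1 + (-2)·1^2 = -9.
  |p(1)| = 9.
Since all nonzero coefficients share the same sign, |p(1)| = 9 = M_tri(1); the triangle bound is attained at z = 1, so in fact M(r) = 9.

M_tri(1) = 9; |p(1)| = 9; equality at z=1: yes.


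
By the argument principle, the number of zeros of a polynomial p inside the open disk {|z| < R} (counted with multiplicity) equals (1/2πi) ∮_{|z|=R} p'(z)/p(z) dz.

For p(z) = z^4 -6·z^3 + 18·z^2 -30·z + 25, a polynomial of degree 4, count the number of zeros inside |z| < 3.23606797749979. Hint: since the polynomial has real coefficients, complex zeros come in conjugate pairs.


The zeros of p are: (2 + 1i), (2 - 1i), (1 + 2i), (1 - 2i).
Their magnitudes are: 2.236, 2.236, 2.236, 2.236.
Zeros with |z| < R = 3.23606797749979: (2 + 1i), (2 - 1i), (1 + 2i), (1 - 2i).
Count = 4.
By the argument principle, (1/2πi) ∮_{|z|=R} p'(z)/p(z) dz equals exactly this count.

Number of zeros inside |z| < 3.23606797749979: 4.


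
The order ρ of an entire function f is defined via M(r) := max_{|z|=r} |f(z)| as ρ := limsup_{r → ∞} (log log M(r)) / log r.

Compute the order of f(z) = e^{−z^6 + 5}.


|e^{−z^6 + 5}| = e^{Re(-1·z^6) + 5} ≤ e^{1|z|^6 + 5} = e^{1r^6 + 5} on |z| = r, so ρ ≤ 6. Choosing z on |z|=r so that -1·z^6 is real positive (always possible by picking arg z appropriately) gives |f(z)| = e^{1r^6 + 5}, matching the bound. The additive constant 5 does not affect log log M(r) ~ 6·log r. Hence ρ = 6.
Therefore ρ = 6.

Order ρ = 6.


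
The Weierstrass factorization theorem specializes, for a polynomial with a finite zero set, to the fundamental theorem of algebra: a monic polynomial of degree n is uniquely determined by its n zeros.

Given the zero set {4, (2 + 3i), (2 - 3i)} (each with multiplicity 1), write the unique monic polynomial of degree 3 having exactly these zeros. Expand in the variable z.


The polynomial is p(z) = ∏_{α ∈ S} (z − α), where S = {4, (2 + 3i), (2 - 3i)}.
Expanding the product yields: p(z) = z^3 -8·z^2 + 29·z -52.
Note conjugate pairs combine to real quadratics: (z − (2+3i))(z − (2−3i)) = z² − 4z + 13.
The resulting polynomial has degree 3 and real coefficients as required.

p(z) = z^3 -8·z^2 + 29·z -52.


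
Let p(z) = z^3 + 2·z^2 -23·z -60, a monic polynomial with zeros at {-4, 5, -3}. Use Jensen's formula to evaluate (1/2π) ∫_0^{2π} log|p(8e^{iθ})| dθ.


Zeros: -4, -3, 5; r = 8.
Inside |z| < r: -4, -3, 5. Outside (|z| ≥ r): ∅.
p(0) = -60, so log|p(0)| = log(60) = 4.0943.
Apply Jensen: I(r) = log|p(0)| + Σ_k log(r/|z_k|), summed over zeros inside |z| < r.
  log(r/|z_k|) for z_k = -4: log(8/4) = 0.6931
  log(r/|z_k|) for z_k = 5: log(8/5) = 0.4700
  log(r/|z_k|) for z_k = -3: log(8/3) = 0.9808
Sum over inside zeros: 2.1440.
I(r) = log|p(0)| + (inside sum) = 4.0943 + 2.1440 = 6.2383.
Closed form (all zeros inside, monic): I(r) = n·log(r) = 3·log(8) = 6.2383. ✓

I(r) ≈ 6.2383.


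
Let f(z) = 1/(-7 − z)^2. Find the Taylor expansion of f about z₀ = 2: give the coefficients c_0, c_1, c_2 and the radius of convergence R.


Let w = z − z₀, so z = z₀ + w.
Then -7 − z = -7 − (z₀ + w) = (-7 − z₀) − w = -9 − w.
f(z) = 1/(-9 − w)^2 = (1/(-9)^2) · (1 − w/(-9))^{−2}.
By the binomial series (1−u)^{−2} = Σ_{n≥0} C(n+1, 1) u^n for |u|<1, with u = w/(-9):
  c_n = C(n+1, 1) / (-9)^(n+2).
  c_0 = 1/(-9)^2 = 1/81.
  c_1 = 2/(-9)^3 = -2/729.
  c_2 = 3/(-9)^4 = 1/2187.
The series is valid for |w/d| < 1, i.e. |z − z₀| < |d|.
Radius of convergence: R = |-7 − z₀| = |-9| = 9 (distance from z₀ to the singularity z = -7).

c_0 = 1/81, c_1 = -2/729, c_2 = 1/2187; R = 9.


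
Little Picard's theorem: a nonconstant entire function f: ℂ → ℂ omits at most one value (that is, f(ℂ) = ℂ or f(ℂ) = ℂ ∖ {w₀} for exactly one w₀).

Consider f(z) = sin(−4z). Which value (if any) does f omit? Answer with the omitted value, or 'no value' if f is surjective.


Little Picard bounds the complement of f(ℂ) to at most one point.
sin is entire and surjective onto ℂ: for every w ∈ ℂ, sin(ζ) = w has a solution ζ ∈ ℂ (e.g., via the complex inverse arcsin). With ζ = −4z this gives z = ζ/(-4). Then 1·sin(−4z) takes every value in 1·ℂ = ℂ, and adding 0 is a bijection of ℂ. So f is surjective and omits no value. (Note: only on the real line is sin bounded by [−1, 1].)

Omitted value: no value.


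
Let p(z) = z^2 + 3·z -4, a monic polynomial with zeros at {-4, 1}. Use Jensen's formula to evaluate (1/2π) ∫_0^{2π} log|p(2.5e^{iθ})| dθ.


Zeros: -4, 1; r = 2.5.
Inside |z| < r: 1. Outside (|z| ≥ r): -4.
p(0) = -4, so log|p(0)| = log(4) = 1.3863.
Apply Jensen: I(r) = log|p(0)| + Σ_k log(r/|z_k|), summed over zeros inside |z| < r.
  log(r/|z_k|) for z_k = 1: log(2.5/1) = 0.9163
  Outside zeros (-4) contribute nothing to the Jensen sum.
Sum over inside zeros: 0.9163.
I(r) = log|p(0)| + (inside sum) = 1.3863 + 0.9163 = 2.3026.
Note: since some zeros are outside |z| ≤ r, the simplified n·log(r) form does NOT apply — only the inside zeros contribute.

I(r) ≈ 2.3026.


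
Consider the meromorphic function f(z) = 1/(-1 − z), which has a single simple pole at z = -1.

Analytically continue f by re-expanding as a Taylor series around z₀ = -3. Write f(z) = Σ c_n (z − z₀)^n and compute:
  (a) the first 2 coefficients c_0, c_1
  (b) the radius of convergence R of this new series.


Let w = z − z₀, so z = z₀ + w.
Then -1 − z = -1 − (z₀ + w) = (-1 − z₀) − w = 2 − w.
f(z) = 1/(2 − w) = (1/(2)) · 1/(1 − w/(2)) = Σ_{n≥0} w^n / (2)^(n+1).
So c_n = 1/(2)^(n+1):
  c_0 = 1/(2)^1 = 1/2.
  c_1 = 1/(2)^2 = 1/4.
The series is valid for |w/d| < 1, i.e. |z − z₀| < |d|.
Radius of convergence: R = |-1 − z₀| = |2| = 2 (distance from z₀ to the singularity z = -1).

c_0 = 1/2, c_1 = 1/4; R = 2.


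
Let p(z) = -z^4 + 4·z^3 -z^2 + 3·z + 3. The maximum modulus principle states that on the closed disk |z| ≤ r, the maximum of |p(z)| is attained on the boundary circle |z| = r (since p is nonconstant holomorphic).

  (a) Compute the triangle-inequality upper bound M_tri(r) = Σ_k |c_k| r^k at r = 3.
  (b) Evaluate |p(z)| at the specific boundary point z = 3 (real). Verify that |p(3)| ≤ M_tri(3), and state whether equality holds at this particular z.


Coefficients: c_0 = 3, c_1 = 3, c_2 = -1, c_3 = 4, c_4 = -1. Radius r = 3.
Part (a). Triangle bound: M_tri(r) = Σ_k |c_k| r^k
  = |3|·3^0 + |3|·3^1 + |-1|·3^2 + |4|·3^3 + |-1|·3^4
  = 3 + 9 + 9 + 108 + 81 = 210.
This bounds M(r) := max_{|z|=r} |p(z)| from above; equality holds iff all terms c_k z^k can be made to align in phase at a single z on |z|=r.
Part (b). At z = 3 (real, on the circle |z| = r):
  p(3) = (3)·3^0 + (3)·3^1 + (-1)·3^2 + (4)·3^3 + (-1)·3^4 = 30.
  |p(3)| = 30.
Check: |p(3)| = 30 ≤ 210 = M_tri(3). ✓ Equality does not hold at z = 3 (the coefficients have mixed signs, so the terms do not all align in phase there).

M_tri(3) = 210; |p(3)| = 30; equality at z=3: no.


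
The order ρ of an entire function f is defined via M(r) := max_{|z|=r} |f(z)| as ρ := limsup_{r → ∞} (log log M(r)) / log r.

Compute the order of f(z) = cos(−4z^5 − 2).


Write cos(w) = (e^{iw} ± e^{−iw})/(2 or 2i), so |cos(w)| ≤ e^{|w|}. With w = −4z^5 − 2, |w| ≤ 4r^5 + 2 on |z|=r, giving M(r) ≤ e^{4r^5 + 2} and ρ ≤ 5. For the lower bound, choose z on |z|=r with -4z^5 purely imaginary of modulus 4r^5; then |cos(−4z^5 − 2)| grows like e^{4r^5}/2, so ρ ≥ 5. Hence ρ = 5.
Therefore ρ = 5.

Order ρ = 5.


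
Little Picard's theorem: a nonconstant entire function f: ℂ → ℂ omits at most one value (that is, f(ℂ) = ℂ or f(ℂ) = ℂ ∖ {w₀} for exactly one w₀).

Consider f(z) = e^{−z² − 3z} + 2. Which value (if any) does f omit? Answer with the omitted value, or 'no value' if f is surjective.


Little Picard bounds the complement of f(ℂ) to at most one point.
The exponent g(z) = −z² − 3z is a nonconstant polynomial, hence surjective onto ℂ. So e^{g(z)} takes every value in {e^w : w ∈ ℂ} = ℂ ∖ {0}. Adding 2 shifts the range to ℂ ∖ {2}. f omits exactly 2.

Omitted value: 2.


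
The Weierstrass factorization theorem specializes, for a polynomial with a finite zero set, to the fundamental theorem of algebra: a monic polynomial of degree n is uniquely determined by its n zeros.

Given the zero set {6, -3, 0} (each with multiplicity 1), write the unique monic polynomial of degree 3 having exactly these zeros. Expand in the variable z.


The polynomial is p(z) = ∏_{α ∈ S} (z − α), where S = {6, -3, 0}.
Expanding the product yields: p(z) = z^3 -3·z^2 -18·z.
The resulting polynomial has degree 3 and real coefficients as required.

p(z) = z^3 -3·z^2 -18·z.


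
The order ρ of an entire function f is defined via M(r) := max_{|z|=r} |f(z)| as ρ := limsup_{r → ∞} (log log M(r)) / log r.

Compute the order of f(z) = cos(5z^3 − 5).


Write cos(w) = (e^{iw} ± e^{−iw})/(2 or 2i), so |cos(w)| ≤ e^{|w|}. With w = 5z^3 − 5, |w| ≤ 5r^3 + 5 on |z|=r, giving M(r) ≤ e^{5r^3 + 5} and ρ ≤ 3. For the lower bound, choose z on |z|=r with 5z^3 purely imaginary of modulus 5r^3; then |cos(5z^3 − 5)| grows like e^{5r^3}/2, so ρ ≥ 3. Hence ρ = 3.
Therefore ρ = 3.

Order ρ = 3.


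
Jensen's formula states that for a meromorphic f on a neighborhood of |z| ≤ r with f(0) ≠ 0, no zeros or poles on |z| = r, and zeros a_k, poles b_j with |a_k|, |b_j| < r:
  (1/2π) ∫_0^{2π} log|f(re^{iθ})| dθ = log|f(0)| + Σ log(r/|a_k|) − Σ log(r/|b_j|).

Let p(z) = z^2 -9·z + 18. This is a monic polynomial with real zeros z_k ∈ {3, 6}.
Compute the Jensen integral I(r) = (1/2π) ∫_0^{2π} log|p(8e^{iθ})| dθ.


Zeros: 3, 6; r = 8.
Inside |z| < r: 3, 6. Outside (|z| ≥ r): ∅.
p(0) = 18, so log|p(0)| = log(18) = 2.8904.
Apply Jensen: I(r) = log|p(0)| + Σ_k log(r/|z_k|), summed over zeros inside |z| < r.
  log(r/|z_k|) for z_k = 3: log(8/3) = 0.9808
  log(r/|z_k|) for z_k = 6: log(8/6) = 0.2877
Sum over inside zeros: 1.2685.
I(r) = log|p(0)| + (inside sum) = 2.8904 + 1.2685 = 4.1589.
Closed form (all zeros inside, monic): I(r) = n·log(r) = 2·log(8) = 4.1589. ✓

I(r) ≈ 4.1589.


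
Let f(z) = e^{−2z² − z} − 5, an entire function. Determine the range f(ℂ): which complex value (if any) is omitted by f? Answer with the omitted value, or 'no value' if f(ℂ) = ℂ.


Little Picard bounds the complement of f(ℂ) to at most one point.
The exponent g(z) = −2z² − z is a nonconstant polynomial, hence surjective onto ℂ. So e^{g(z)} takes every value in {e^w : w ∈ ℂ} = ℂ ∖ {0}. Adding -5 shifts the range to ℂ ∖ {-5}. f omits exactly -5.

Omitted value: -5.


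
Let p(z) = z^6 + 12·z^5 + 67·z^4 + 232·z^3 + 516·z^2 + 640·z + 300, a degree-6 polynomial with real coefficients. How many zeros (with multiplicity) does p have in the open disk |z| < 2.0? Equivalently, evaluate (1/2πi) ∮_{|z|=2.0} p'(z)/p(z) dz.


The zeros of p are: -1, (-1 + 3i), (-1 - 3i), -3, (-3 + 1i), (-3 - 1i).
Their magnitudes are: 1, 3.162, 3.162, 3, 3.162, 3.162.
Zeros with |z| < R = 2.0: -1.
Count = 1.
By the argument principle, (1/2πi) ∮_{|z|=R} p'(z)/p(z) dz equals exactly this count.

Number of zeros inside |z| < 2.0: 1.


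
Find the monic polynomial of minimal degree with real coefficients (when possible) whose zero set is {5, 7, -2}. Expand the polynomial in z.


The polynomial is p(z) = ∏_{α ∈ S} (z − α), where S = {5, 7, -2}.
Expanding the product yields: p(z) = z^3 -10·z^2 + 11·z + 70.
The resulting polynomial has degree 3 and real coefficients as required.

p(z) = z^3 -10·z^2 + 11·z + 70.


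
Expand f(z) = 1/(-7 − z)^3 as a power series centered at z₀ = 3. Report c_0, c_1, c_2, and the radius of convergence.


Let w = z − z₀, so z = z₀ + w.
Then -7 − z = -7 − (z₀ + w) = (-7 − z₀) − w = -10 − w.
f(z) = 1/(-10 − w)^3 = (1/(-10)^3) · (1 − w/(-10))^{−3}.
By the binomial series (1−u)^{−3} = Σ_{n≥0} C(n+2, 2) u^n for |u|<1, with u = w/(-10):
  c_n = C(n+2, 2) / (-10)^(n+3).
  c_0 = 1/(-10)^3 = -1/1000.
  c_1 = 3/(-10)^4 = 3/10000.
  c_2 = 6/(-10)^5 = -3/50000.
The series is valid for |w/d| < 1, i.e. |z − z₀| < |d|.
Radius of convergence: R = |-7 − z₀| = |-10| = 10 (distance from z₀ to the singularity z = -7).

c_0 = -1/1000, c_1 = 3/10000, c_2 = -3/50000; R = 10.


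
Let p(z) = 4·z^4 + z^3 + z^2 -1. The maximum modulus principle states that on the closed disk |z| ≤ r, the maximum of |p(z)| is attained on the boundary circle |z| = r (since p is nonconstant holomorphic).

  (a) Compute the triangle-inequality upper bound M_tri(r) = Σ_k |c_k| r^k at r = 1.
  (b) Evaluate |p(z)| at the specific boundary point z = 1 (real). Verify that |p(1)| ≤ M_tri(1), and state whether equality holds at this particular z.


Coefficients: c_0 = -1, c_1 = 0, c_2 = 1, c_3 = 1, c_4 = 4. Radius r = 1.
Part (a). Triangle bound: M_tri(r) = Σ_k |c_k| r^k
  = |-1|·1^0 + |0|·1^1 + |1|·1^2 + |1|·1^3 + |4|·1^4
  = 1 + 0 + 1 + 1 + 4 = 7.
This bounds M(r) := max_{|z|=r} |p(z)| from above; equality holds iff all terms c_k z^k can be made to align in phase at a single z on |z|=r.
Part (b). At z = 1 (real, on the circle |z| = r):
  p(1) = (-1)·1^0 + (0)·1^1 + (1)·1^2 + (1)·1^3 + (4)·1^4 = 5.
  |p(1)| = 5.
Check: |p(1)| = 5 ≤ 7 = M_tri(1). ✓ Equality does not hold at z = 1 (the coefficients have mixed signs, so the terms do not all align in phase there).

M_tri(1) = 7; |p(1)| = 5; equality at z=1: no.


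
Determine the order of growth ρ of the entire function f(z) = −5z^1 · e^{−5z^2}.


M(r) = max_{|z|=r} |-5|·|z|^1·|e^{−5z^2}| = 5·r^1 · e^{5r^2} (the factors attain their maxima compatibly on |z|=r). Then log M(r) = log 5 + 1·log r + 5r^2, dominated by the last term, so log log M(r) ~ 2·log r. The polynomial factor -5z^1 contributes only a log r term and does not affect the order. ρ = 2.
Therefore ρ = 2.

Order ρ = 2.


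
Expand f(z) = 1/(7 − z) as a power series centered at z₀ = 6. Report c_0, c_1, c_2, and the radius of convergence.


Let w = z − z₀, so z = z₀ + w.
Then 7 − z = 7 − (z₀ + w) = (7 − z₀) − w = 1 − w.
f(z) = 1/(1 − w) = (1/(1)) · 1/(1 − w/(1)) = Σ_{n≥0} w^n / (1)^(n+1).
So c_n = 1/(1)^(n+1):
  c_0 = 1/(1)^1 = 1.
  c_1 = 1/(1)^2 = 1.
  c_2 = 1/(1)^3 = 1.
The series is valid for |w/d| < 1, i.e. |z − z₀| < |d|.
Radius of convergence: R = |7 − z₀| = |1| = 1 (distance from z₀ to the singularity z = 7).

c_0 = 1, c_1 = 1, c_2 = 1; R = 1.


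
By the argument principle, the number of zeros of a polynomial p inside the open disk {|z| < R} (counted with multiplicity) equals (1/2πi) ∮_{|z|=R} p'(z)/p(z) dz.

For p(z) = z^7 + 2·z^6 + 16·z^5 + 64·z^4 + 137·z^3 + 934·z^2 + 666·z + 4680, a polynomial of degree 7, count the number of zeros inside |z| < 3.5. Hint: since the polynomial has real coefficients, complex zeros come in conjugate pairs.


The zeros of p are: -4, (0 + 3i), (0 - 3i), (-1 + 3i), (-1 - 3i), (2 + 3i), (2 - 3i).
Their magnitudes are: 4, 3, 3, 3.162, 3.162, 3.606, 3.606.
Zeros with |z| < R = 3.5: (0 + 3i), (0 - 3i), (-1 + 3i), (-1 - 3i).
Count = 4.
By the argument principle, (1/2πi) ∮_{|z|=R} p'(z)/p(z) dz equals exactly this count.

Number of zeros inside |z| < 3.5: 4.


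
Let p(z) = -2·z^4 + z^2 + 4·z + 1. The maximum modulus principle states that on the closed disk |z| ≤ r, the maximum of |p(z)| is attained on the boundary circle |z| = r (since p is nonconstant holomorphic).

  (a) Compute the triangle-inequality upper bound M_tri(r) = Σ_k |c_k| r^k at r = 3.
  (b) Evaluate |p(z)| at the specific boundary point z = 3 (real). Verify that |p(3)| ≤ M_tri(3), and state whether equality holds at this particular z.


Coefficients: c_0 = 1, c_1 = 4, c_2 = 1, c_3 = 0, c_4 = -2. Radius r = 3.
Part (a). Triangle bound: M_tri(r) = Σ_k |c_k| r^k
  = |1|·3^0 + |4|·3^1 + |1|·3^2 + |0|·3^3 + |-2|·3^4
  = 1 + 12 + 9 + 0 + 162 = 184.
This bounds M(r) := max_{|z|=r} |p(z)| from above; equality holds iff all terms c_k z^k can be made to align in phase at a single z on |z|=r.
Part (b). At z = 3 (real, on the circle |z| = r):
  p(3) = (1)·3^0 + (4)·3^1 + (1)·3^2 + (0)·3^3 + (-2)·3^4 = -140.
  |p(3)| = 140.
Check: |p(3)| = 140 ≤ 184 = M_tri(3). ✓ Equality does not hold at z = 3 (the coefficients have mixed signs, so the terms do not all align in phase there).

M_tri(3) = 184; |p(3)| = 140; equality at z=3: no.


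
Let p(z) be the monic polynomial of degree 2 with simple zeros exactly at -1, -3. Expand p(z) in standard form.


The polynomial is p(z) = ∏_{α ∈ S} (z − α), where S = {-1, -3}.
Expanding the product yields: p(z) = z^2 + 4·z + 3.
The resulting polynomial has degree 2 and real coefficients as required.

p(z) = z^2 + 4·z + 3.


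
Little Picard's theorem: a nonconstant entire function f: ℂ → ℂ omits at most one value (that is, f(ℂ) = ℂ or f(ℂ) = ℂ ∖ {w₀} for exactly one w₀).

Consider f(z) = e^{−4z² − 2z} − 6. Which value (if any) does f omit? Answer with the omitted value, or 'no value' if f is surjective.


Little Picard bounds the complement of f(ℂ) to at most one point.
The exponent g(z) = −4z² − 2z is a nonconstant polynomial, hence surjective onto ℂ. So e^{g(z)} takes every value in {e^w : w ∈ ℂ} = ℂ ∖ {0}. Adding -6 shifts the range to ℂ ∖ {-6}. f omits exactly -6.

Omitted value: -6.


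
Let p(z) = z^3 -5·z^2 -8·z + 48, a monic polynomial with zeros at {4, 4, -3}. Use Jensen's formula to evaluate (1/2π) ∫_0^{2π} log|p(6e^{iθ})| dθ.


Zeros: -3, 4, 4; r = 6.
Inside |z| < r: -3, 4, 4. Outside (|z| ≥ r): ∅.
p(0) = 48, so log|p(0)| = log(48) = 3.8712.
Apply Jensen: I(r) = log|p(0)| + Σ_k log(r/|z_k|), summed over zeros inside |z| < r.
  log(r/|z_k|) for z_k = 4: log(6/4) = 0.4055
  log(r/|z_k|) for z_k = 4: log(6/4) = 0.4055
  log(r/|z_k|) for z_k = -3: log(6/3) = 0.6931
Sum over inside zeros: 1.5041.
I(r) = log|p(0)| + (inside sum) = 3.8712 + 1.5041 = 5.3753.
Closed form (all zeros inside, monic): I(r) = n·log(r) = 3·log(6) = 5.3753. ✓

I(r) ≈ 5.3753.


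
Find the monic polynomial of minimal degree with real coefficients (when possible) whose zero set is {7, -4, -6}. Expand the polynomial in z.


The polynomial is p(z) = ∏_{α ∈ S} (z − α), where S = {7, -4, -6}.
Expanding the product yields: p(z) = z^3 + 3·z^2 -46·z -168.
The resulting polynomial has degree 3 and real coefficients as required.

p(z) = z^3 + 3·z^2 -46·z -168.


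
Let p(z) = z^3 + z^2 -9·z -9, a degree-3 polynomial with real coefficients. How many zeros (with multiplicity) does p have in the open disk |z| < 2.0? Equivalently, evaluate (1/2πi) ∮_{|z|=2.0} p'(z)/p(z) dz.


The zeros of p are: -3, 3, -1.
Their magnitudes are: 3, 3, 1.
Zeros with |z| < R = 2.0: -1.
Count = 1.
By the argument principle, (1/2πi) ∮_{|z|=R} p'(z)/p(z) dz equals exactly this count.

Number of zeros inside |z| < 2.0: 1.


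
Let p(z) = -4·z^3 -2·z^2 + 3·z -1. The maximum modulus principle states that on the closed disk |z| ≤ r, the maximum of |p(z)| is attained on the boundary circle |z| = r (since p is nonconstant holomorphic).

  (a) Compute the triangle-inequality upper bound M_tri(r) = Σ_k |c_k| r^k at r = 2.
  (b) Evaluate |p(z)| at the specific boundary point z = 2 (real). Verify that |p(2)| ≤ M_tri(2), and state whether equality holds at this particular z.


Coefficients: c_0 = -1, c_1 = 3, c_2 = -2, c_3 = -4. Radius r = 2.
Part (a). Triangle bound: M_tri(r) = Σ_k |c_k| r^k
  = |-1|·2^0 + |3|·2^1 + |-2|·2^2 + |-4|·2^3
  = 1 + 6 + 8 + 32 = 47.
This bounds M(r) := max_{|z|=r} |p(z)| from above; equality holds iff all terms c_k z^k can be made to align in phase at a single z on |z|=r.
Part (b). At z = 2 (real, on the circle |z| = r):
  p(2) = (-1)·2^0 + (3)·2^1 + (-2)·2^2 + (-4)·2^3 = -35.
  |p(2)| = 35.
Check: |p(2)| = 35 ≤ 47 = M_tri(2). ✓ Equality does not hold at z = 2 (the coefficients have mixed signs, so the terms do not all align in phase there).

M_tri(2) = 47; |p(2)| = 35; equality at z=2: no.


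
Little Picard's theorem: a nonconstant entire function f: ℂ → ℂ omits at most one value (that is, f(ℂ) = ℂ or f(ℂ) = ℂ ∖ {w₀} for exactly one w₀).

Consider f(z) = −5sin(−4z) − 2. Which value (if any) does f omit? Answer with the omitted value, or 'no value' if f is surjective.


Little Picard bounds the complement of f(ℂ) to at most one point.
sin is entire and surjective onto ℂ: for every w ∈ ℂ, sin(ζ) = w has a solution ζ ∈ ℂ (e.g., via the complex inverse arcsin). With ζ = −4z this gives z = ζ/(-4). Then -5·sin(−4z) takes every value in -5·ℂ = ℂ, and adding -2 is a bijection of ℂ. So f is surjective and omits no value. (Note: only on the real line is sin bounded by [−1, 1].)

Omitted value: no value.


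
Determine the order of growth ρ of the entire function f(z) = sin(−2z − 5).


sin(w) is a linear combination of e^{iw} and e^{−iw} (or e^w, e^{−w} in the hyperbolic case), so |sin(w)| ≤ e^{|w|}. With w = −2z − 5, |w| ≤ 2|z| + 5 = 2r + 5 on |z| = r, giving M(r) ≤ e^{2r + 5}, so ρ ≤ 1. On a suitable ray (z = it for sin/cos; z = t for sinh/cosh, t real → ∞), |sin(−2z − 5)| grows like e^{2|t|}/2, so ρ ≥ 1. Hence ρ = 1.
Therefore ρ = 1.

Order ρ = 1.


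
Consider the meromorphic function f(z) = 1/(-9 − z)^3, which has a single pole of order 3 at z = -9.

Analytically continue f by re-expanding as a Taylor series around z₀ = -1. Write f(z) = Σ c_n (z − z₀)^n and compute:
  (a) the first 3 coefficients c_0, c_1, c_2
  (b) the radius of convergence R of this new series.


Let w = z − z₀, so z = z₀ + w.
Then -9 − z = -9 − (z₀ + w) = (-9 − z₀) − w = -8 − w.
f(z) = 1/(-8 − w)^3 = (1/(-8)^3) · (1 − w/(-8))^{−3}.
By the binomial series (1−u)^{−3} = Σ_{n≥0} C(n+2, 2) u^n for |u|<1, with u = w/(-8):
  c_n = C(n+2, 2) / (-8)^(n+3).
  c_0 = 1/(-8)^3 = -1/512.
  c_1 = 3/(-8)^4 = 3/4096.
  c_2 = 6/(-8)^5 = -3/16384.
The series is valid for |w/d| < 1, i.e. |z − z₀| < |d|.
Radius of convergence: R = |-9 − z₀| = |-8| = 8 (distance from z₀ to the singularity z = -9).

c_0 = -1/512, c_1 = 3/4096, c_2 = -3/16384; R = 8.


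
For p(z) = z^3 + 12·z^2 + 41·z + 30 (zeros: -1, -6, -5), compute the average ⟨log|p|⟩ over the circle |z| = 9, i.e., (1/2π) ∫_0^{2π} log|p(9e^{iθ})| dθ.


Zeros: -6, -5, -1; r = 9.
Inside |z| < r: -6, -5, -1. Outside (|z| ≥ r): ∅.
p(0) = 30, so log|p(0)| = log(30) = 3.4012.
Apply Jensen: I(r) = log|p(0)| + Σ_k log(r/|z_k|), summed over zeros inside |z| < r.
  log(r/|z_k|) for z_k = -1: log(9/1) = 2.1972
  log(r/|z_k|) for z_k = -6: log(9/6) = 0.4055
  log(r/|z_k|) for z_k = -5: log(9/5) = 0.5878
Sum over inside zeros: 3.1905.
I(r) = log|p(0)| + (inside sum) = 3.4012 + 3.1905 = 6.5917.
Closed form (all zeros inside, monic): I(r) = n·log(r) = 3·log(9) = 6.5917. ✓

I(r) ≈ 6.5917.


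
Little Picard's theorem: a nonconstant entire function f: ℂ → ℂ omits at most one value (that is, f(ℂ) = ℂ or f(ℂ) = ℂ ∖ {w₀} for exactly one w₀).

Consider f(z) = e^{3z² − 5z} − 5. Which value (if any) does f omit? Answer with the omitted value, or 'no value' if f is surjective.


Little Picard bounds the complement of f(ℂ) to at most one point.
The exponent g(z) = 3z² − 5z is a nonconstant polynomial, hence surjective onto ℂ. So e^{g(z)} takes every value in {e^w : w ∈ ℂ} = ℂ ∖ {0}. Adding -5 shifts the range to ℂ ∖ {-5}. f omits exactly -5.

Omitted value: -5.


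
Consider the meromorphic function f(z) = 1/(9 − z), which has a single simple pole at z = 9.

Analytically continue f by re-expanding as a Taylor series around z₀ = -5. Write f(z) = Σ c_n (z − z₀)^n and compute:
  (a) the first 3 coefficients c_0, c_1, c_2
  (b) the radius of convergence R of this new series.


Let w = z − z₀, so z = z₀ + w.
Then 9 − z = 9 − (z₀ + w) = (9 − z₀) − w = 14 − w.
f(z) = 1/(14 − w) = (1/(14)) · 1/(1 − w/(14)) = Σ_{n≥0} w^n / (14)^(n+1).
So c_n = 1/(14)^(n+1):
  c_0 = 1/(14)^1 = 1/14.
  c_1 = 1/(14)^2 = 1/196.
  c_2 = 1/(14)^3 = 1/2744.
The series is valid for |w/d| < 1, i.e. |z − z₀| < |d|.
Radius of convergence: R = |9 − z₀| = |14| = 14 (distance from z₀ to the singularity z = 9).

c_0 = 1/14, c_1 = 1/196, c_2 = 1/2744; R = 14.


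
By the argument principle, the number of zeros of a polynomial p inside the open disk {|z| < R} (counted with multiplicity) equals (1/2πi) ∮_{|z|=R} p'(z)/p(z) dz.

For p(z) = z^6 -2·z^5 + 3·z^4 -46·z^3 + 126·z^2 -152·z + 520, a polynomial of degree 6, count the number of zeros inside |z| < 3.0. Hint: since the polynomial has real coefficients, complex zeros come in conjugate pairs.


The zeros of p are: (3 + 1i), (3 - 1i), (-2 + 3i), (-2 - 3i), (0 + 2i), (0 - 2i).
Their magnitudes are: 3.162, 3.162, 3.606, 3.606, 2, 2.
Zeros with |z| < R = 3.0: (0 + 2i), (0 - 2i).
Count = 2.
By the argument principle, (1/2πi) ∮_{|z|=R} p'(z)/p(z) dz equals exactly this count.

Number of zeros inside |z| < 3.0: 2.


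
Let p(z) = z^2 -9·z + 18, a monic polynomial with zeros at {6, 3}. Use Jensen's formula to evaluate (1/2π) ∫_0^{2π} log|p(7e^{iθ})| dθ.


Zeros: 3, 6; r = 7.
Inside |z| < r: 3, 6. Outside (|z| ≥ r): ∅.
p(0) = 18, so log|p(0)| = log(18) = 2.8904.
Apply Jensen: I(r) = log|p(0)| + Σ_k log(r/|z_k|), summed over zeros inside |z| < r.
  log(r/|z_k|) for z_k = 6: log(7/6) = 0.1542
  log(r/|z_k|) for z_k = 3: log(7/3) = 0.8473
Sum over inside zeros: 1.0014.
I(r) = log|p(0)| + (inside sum) = 2.8904 + 1.0014 = 3.8918.
Closed form (all zeros inside, monic): I(r) = n·log(r) = 2·log(7) = 3.8918. ✓

I(r) ≈ 3.8918.


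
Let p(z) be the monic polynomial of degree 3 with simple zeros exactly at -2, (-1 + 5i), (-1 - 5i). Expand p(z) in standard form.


The polynomial is p(z) = ∏_{α ∈ S} (z − α), where S = {-2, (-1 + 5i), (-1 - 5i)}.
Expanding the product yields: p(z) = z^3 + 4·z^2 + 30·z + 52.
Note conjugate pairs combine to real quadratics: (z − (-1+5i))(z − (-1−5i)) = z² + 2z + 26.
The resulting polynomial has degree 3 and real coefficients as required.

p(z) = z^3 + 4·z^2 + 30·z + 52.


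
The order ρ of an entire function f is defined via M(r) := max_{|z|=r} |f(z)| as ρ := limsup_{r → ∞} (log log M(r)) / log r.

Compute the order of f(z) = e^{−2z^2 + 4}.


|e^{−2z^2 + 4}| = e^{Re(-2·z^2) + 4} ≤ e^{2|z|^2 + 4} = e^{2r^2 + 4} on |z| = r, so ρ ≤ 2. Choosing z on |z|=r so that -2·z^2 is real positive (always possible by picking arg z appropriately) gives |f(z)| = e^{2r^2 + 4}, matching the bound. The additive constant 4 does not affect log log M(r) ~ 2·log r. Hence ρ = 2.
Therefore ρ = 2.

Order ρ = 2.


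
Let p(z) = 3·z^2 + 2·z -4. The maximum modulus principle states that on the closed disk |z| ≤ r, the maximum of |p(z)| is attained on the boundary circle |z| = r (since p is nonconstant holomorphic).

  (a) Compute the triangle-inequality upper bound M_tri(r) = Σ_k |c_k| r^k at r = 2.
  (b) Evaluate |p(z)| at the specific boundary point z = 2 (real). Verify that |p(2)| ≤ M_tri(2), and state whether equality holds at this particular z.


Coefficients: c_0 = -4, c_1 = 2, c_2 = 3. Radius r = 2.
Part (a). Triangle bound: M_tri(r) = Σ_k |c_k| r^k
  = |-4|·2^0 + |2|·2^1 + |3|·2^2
  = 4 + 4 + 12 = 20.
This bounds M(r) := max_{|z|=r} |p(z)| from above; equality holds iff all terms c_k z^k can be made to align in phase at a single z on |z|=r.
Part (b). At z = 2 (real, on the circle |z| = r):
  p(2) = (-4)·2^0 + (2)·2^1 + (3)·2^2 = 12.
  |p(2)| = 12.
Check: |p(2)| = 12 ≤ 20 = M_tri(2). ✓ Equality does not hold at z = 2 (the coefficients have mixed signs, so the terms do not all align in phase there).

M_tri(2) = 20; |p(2)| = 12; equality at z=2: no.


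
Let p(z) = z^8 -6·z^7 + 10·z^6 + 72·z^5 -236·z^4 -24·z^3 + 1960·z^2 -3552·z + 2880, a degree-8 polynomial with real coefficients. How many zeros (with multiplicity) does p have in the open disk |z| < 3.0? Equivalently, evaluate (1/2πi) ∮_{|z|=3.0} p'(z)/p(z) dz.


The zeros of p are: (3 + 3i), (3 - 3i), (1 + 1i), (1 - 1i), (2 + 2i), (2 - 2i), (-3 + 1i), (-3 - 1i).
Their magnitudes are: 4.243, 4.243, 1.414, 1.414, 2.828, 2.828, 3.162, 3.162.
Zeros with |z| < R = 3.0: (1 + 1i), (1 - 1i), (2 + 2i), (2 - 2i).
Count = 4.
By the argument principle, (1/2πi) ∮_{|z|=R} p'(z)/p(z) dz equals exactly this count.

Number of zeros inside |z| < 3.0: 4.


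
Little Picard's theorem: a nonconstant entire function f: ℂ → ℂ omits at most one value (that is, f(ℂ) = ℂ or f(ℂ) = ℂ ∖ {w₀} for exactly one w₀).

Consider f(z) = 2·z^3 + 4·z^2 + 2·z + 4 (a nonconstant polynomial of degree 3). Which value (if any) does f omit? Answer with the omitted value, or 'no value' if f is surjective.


Little Picard bounds the complement of f(ℂ) to at most one point.
For every w ∈ ℂ, the equation p(z) − w = 0 is a nonconstant polynomial in z and hence has at least one root by the fundamental theorem of algebra. So p is surjective onto ℂ, omitting no value.

Omitted value: no value.


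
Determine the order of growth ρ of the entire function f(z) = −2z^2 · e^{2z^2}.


M(r) = max_{|z|=r} |-2|·|z|^2·|e^{2z^2}| = 2·r^2 · e^{2r^2} (the factors attain their maxima compatibly on |z|=r). Then log M(r) = log 2 + 2·log r + 2r^2, dominated by the last term, so log log M(r) ~ 2·log r. The polynomial factor -2z^2 contributes only a log r term and does not affect the order. ρ = 2.
Therefore ρ = 2.

Order ρ = 2.


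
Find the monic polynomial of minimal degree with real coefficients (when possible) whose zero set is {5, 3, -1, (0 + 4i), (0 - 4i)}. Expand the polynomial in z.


The polynomial is p(z) = ∏_{α ∈ S} (z − α), where S = {5, 3, -1, (0 + 4i), (0 - 4i)}.
Expanding the product yields: p(z) = z^5 -7·z^4 + 23·z^3 -97·z^2 + 112·z + 240.
Note conjugate pairs combine to real quadratics: (z − (0+4i))(z − (0−4i)) = z² + 16.
The resulting polynomial has degree 5 and real coefficients as required.

p(z) = z^5 -7·z^4 + 23·z^3 -97·z^2 + 112·z + 240.


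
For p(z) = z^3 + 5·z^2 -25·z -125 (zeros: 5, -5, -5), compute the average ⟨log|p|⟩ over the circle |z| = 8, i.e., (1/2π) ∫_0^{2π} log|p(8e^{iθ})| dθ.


Zeros: -5, -5, 5; r = 8.
Inside |z| < r: -5, -5, 5. Outside (|z| ≥ r): ∅.
p(0) = -125, so log|p(0)| = log(125) = 4.8283.
Apply Jensen: I(r) = log|p(0)| + Σ_k log(r/|z_k|), summed over zeros inside |z| < r.
  log(r/|z_k|) for z_k = 5: log(8/5) = 0.4700
  log(r/|z_k|) for z_k = -5: log(8/5) = 0.4700
  log(r/|z_k|) for z_k = -5: log(8/5) = 0.4700
Sum over inside zeros: 1.4100.
I(r) = log|p(0)| + (inside sum) = 4.8283 + 1.4100 = 6.2383.
Closed form (all zeros inside, monic): I(r) = n·log(r) = 3·log(8) = 6.2383. ✓

I(r) ≈ 6.2383.


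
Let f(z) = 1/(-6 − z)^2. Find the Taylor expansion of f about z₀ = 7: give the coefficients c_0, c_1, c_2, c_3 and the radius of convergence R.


Let w = z − z₀, so z = z₀ + w.
Then -6 − z = -6 − (z₀ + w) = (-6 − z₀) − w = -13 − w.
f(z) = 1/(-13 − w)^2 = (1/(-13)^2) · (1 − w/(-13))^{−2}.
By the binomial series (1−u)^{−2} = Σ_{n≥0} C(n+1, 1) u^n for |u|<1, with u = w/(-13):
  c_n = C(n+1, 1) / (-13)^(n+2).
  c_0 = 1/(-13)^2 = 1/169.
  c_1 = 2/(-13)^3 = -2/2197.
  c_2 = 3/(-13)^4 = 3/28561.
  c_3 = 4/(-13)^5 = -4/371293.
The series is valid for |w/d| < 1, i.e. |z − z₀| < |d|.
Radius of convergence: R = |-6 − z₀| = |-13| = 13 (distance from z₀ to the singularity z = -6).

c_0 = 1/169, c_1 = -2/2197, c_2 = 3/28561, c_3 = -4/371293; R = 13.


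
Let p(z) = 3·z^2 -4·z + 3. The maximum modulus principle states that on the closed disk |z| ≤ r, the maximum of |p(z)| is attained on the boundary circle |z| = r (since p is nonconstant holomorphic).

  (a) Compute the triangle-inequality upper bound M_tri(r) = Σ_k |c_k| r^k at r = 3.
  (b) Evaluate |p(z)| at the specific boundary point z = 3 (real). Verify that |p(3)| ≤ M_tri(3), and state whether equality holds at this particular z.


Coefficients: c_0 = 3, c_1 = -4, c_2 = 3. Radius r = 3.
Part (a). Triangle bound: M_tri(r) = Σ_k |c_k| r^k
  = |3|·3^0 + |-4|·3^1 + |3|·3^2
  = 3 + 12 + 27 = 42.
This bounds M(r) := max_{|z|=r} |p(z)| from above; equality holds iff all terms c_k z^k can be made to align in phase at a single z on |z|=r.
Part (b). At z = 3 (real, on the circle |z| = r):
  p(3) = (3)·3^0 + (-4)·3^1 + (3)·3^2 = 18.
  |p(3)| = 18.
Check: |p(3)| = 18 ≤ 42 = M_tri(3). ✓ Equality does not hold at z = 3 (the coefficients have mixed signs, so the terms do not all align in phase there).

M_tri(3) = 42; |p(3)| = 18; equality at z=3: no.


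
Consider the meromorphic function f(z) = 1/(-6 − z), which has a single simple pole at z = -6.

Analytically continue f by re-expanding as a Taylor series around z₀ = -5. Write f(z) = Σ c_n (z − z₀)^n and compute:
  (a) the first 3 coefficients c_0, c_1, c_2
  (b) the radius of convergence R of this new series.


Let w = z − z₀, so z = z₀ + w.
Then -6 − z = -6 − (z₀ + w) = (-6 − z₀) − w = -1 − w.
f(z) = 1/(-1 − w) = (1/(-1)) · 1/(1 − w/(-1)) = Σ_{n≥0} w^n / (-1)^(n+1).
So c_n = 1/(-1)^(n+1):
  c_0 = 1/(-1)^1 = -1.
  c_1 = 1/(-1)^2 = 1.
  c_2 = 1/(-1)^3 = -1.
The series is valid for |w/d| < 1, i.e. |z − z₀| < |d|.
Radius of convergence: R = |-6 − z₀| = |-1| = 1 (distance from z₀ to the singularity z = -6).

c_0 = -1, c_1 = 1, c_2 = -1; R = 1.


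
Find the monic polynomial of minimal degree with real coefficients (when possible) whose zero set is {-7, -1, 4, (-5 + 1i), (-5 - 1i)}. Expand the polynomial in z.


The polynomial is p(z) = ∏_{α ∈ S} (z − α), where S = {-7, -1, 4, (-5 + 1i), (-5 - 1i)}.
Expanding the product yields: p(z) = z^5 + 14·z^4 + 41·z^3 -174·z^2 -930·z -728.
Note conjugate pairs combine to real quadratics: (z − (-5+1i))(z − (-5−1i)) = z² + 10z + 26.
The resulting polynomial has degree 5 and real coefficients as required.

p(z) = z^5 + 14·z^4 + 41·z^3 -174·z^2 -930·z -728.


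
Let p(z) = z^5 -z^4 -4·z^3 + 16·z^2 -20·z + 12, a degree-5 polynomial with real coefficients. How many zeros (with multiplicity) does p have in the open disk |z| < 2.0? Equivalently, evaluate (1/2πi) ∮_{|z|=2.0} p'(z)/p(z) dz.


The zeros of p are: -3, (1 + 1i), (1 - 1i), (1 + 1i), (1 - 1i).
Their magnitudes are: 3, 1.414, 1.414, 1.414, 1.414.
Zeros with |z| < R = 2.0: (1 + 1i), (1 - 1i), (1 + 1i), (1 - 1i).
Count = 4.
By the argument principle, (1/2πi) ∮_{|z|=R} p'(z)/p(z) dz equals exactly this count.

Number of zeros inside |z| < 2.0: 4.
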